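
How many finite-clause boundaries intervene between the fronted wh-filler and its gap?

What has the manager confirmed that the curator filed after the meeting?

1

"what" is extracted from the object of "filed".
Boundaries crossed, outermost first: [that] — 1 in total.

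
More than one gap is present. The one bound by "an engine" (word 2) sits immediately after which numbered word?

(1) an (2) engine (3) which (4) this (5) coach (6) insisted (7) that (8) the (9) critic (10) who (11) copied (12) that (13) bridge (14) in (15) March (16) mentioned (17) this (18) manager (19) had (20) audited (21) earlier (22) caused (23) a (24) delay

The displaced element is "an engine" (word 2).
It is linked across 2 clause boundaries (that → Ø).
It functions as the direct object of "audited", so the gap sits immediately after word 20 ("audited").
Base order: This coach insisted that the critic who copied that bridge in March mentioned this manager had audited an engine earlier.

20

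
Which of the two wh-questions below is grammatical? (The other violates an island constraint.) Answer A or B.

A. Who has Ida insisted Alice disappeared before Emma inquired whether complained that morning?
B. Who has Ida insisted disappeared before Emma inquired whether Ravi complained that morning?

In A, the wh-phrase is extracted from inside an adjunct island (introduced by "before"), which blocks movement.
In B, the extraction path crosses only that-complement boundaries, which are transparent.
So B is grammatical.

B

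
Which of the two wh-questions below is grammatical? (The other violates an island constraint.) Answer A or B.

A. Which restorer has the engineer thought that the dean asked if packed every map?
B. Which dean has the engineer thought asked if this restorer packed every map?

In A, the wh-phrase is extracted from inside a wh-island (introduced by "if"), which blocks movement.
In B, the extraction path crosses only that-complement boundaries, which are transparent.
So B is grammatical.

B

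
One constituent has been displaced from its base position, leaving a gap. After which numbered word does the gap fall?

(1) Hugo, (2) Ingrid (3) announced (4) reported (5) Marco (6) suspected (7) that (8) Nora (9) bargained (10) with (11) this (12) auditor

The displaced element is "Hugo" (word 1).
It is linked across 1 clause boundary (Ø).
It functions as the subject of "reported", so the gap sits immediately after word 3 ("announced").
Base order: Ingrid announced that Hugo reported Marco suspected that Nora bargained with this auditor.

3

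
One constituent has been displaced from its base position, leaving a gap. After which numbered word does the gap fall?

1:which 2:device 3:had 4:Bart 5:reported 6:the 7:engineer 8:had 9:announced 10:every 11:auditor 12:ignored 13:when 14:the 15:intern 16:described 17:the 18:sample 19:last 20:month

12

The displaced element is "which device" (word 2).
It is linked across 2 clause boundaries (Ø → Ø).
It functions as the direct object of "ignored", so the gap sits immediately after word 12 ("ignored").
Base order: Bart had reported the engineer had announced every auditor ignored which device when the intern described the sample last month.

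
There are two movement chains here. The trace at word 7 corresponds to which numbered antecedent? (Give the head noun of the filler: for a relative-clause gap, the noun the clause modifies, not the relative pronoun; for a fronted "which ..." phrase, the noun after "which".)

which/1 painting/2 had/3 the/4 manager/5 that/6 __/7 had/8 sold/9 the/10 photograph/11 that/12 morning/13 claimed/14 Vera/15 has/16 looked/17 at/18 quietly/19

5

The marked gap is inside the relative clause, the subject of "sold".
Its filler is the head noun "manager" (via "that"), at word 5.
(The other dependency links word 2 to a gap after word 18.)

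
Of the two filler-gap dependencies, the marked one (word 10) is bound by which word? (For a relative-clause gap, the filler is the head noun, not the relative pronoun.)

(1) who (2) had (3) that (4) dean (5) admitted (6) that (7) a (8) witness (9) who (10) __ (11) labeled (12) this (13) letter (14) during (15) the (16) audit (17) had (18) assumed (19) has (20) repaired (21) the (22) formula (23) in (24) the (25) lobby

The marked gap is inside the relative clause, the subject of "labeled".
Its filler is the head noun "witness" (via "who"), at word 8.
(The other dependency links word 1 to a gap after word 18.)

8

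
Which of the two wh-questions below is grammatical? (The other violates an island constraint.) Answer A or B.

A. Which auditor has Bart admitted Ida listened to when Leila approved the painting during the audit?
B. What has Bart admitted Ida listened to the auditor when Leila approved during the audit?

In B, the wh-phrase is extracted from inside an adjunct island (introduced by "when"), which blocks movement.
In A, the extraction path crosses only that-complement boundaries, which are transparent.
So A is grammatical.

A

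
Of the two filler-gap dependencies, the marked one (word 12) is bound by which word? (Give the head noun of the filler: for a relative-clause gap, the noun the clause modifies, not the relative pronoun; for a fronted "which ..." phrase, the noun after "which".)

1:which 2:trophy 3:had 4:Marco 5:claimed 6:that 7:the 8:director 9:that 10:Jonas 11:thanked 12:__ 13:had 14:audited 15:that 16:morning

8

The marked gap is inside the relative clause, the direct object of "thanked".
Its filler is the head noun "director" (via "that"), at word 8.
(The other dependency links word 2 to a gap after word 14.)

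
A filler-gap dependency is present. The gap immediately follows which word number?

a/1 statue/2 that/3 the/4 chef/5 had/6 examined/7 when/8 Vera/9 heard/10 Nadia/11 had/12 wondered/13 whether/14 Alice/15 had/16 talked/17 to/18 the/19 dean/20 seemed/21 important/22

7

The displaced element is "a statue" (word 2).
It functions as the direct object of "examined", so the gap sits immediately after word 7 ("examined").
Base order: The chef had examined a statue when Vera heard Nadia had wondered whether Alice had talked to the dean.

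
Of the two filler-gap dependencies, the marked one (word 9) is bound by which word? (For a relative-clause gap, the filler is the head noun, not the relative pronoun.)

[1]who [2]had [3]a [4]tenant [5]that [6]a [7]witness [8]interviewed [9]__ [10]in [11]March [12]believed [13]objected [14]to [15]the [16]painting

The marked gap is inside the relative clause, the direct object of "interviewed".
Its filler is the head noun "tenant" (via "that"), at word 4.
(The other dependency links word 1 to a gap after word 12.)

4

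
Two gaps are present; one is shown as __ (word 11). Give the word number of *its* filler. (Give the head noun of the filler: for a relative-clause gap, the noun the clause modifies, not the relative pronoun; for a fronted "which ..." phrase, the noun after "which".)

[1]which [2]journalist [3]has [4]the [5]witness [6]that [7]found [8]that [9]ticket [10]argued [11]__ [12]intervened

2

The marked gap is the subject of "intervened".
Its filler is the fronted wh-phrase "which journalist", at word 2.
(The other dependency links word 5 to a gap after word 6.)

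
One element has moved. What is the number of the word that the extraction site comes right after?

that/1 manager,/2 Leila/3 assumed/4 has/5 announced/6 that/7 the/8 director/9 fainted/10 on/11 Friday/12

The displaced element is "that manager" (word 2).
It is linked across 1 clause boundary (Ø).
It functions as the subject of "announced", so the gap sits immediately after word 4 ("assumed").
Base order: Leila assumed that that manager has announced that the director fainted on Friday.

4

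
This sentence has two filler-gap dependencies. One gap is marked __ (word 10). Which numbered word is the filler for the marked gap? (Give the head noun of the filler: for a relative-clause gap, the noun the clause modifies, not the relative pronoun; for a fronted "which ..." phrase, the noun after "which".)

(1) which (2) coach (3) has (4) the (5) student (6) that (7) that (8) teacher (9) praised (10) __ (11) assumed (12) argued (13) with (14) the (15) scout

The marked gap is inside the relative clause, the direct object of "praised".
Its filler is the head noun "student" (via "that"), at word 5.
(The other dependency links word 2 to a gap after word 11.)

5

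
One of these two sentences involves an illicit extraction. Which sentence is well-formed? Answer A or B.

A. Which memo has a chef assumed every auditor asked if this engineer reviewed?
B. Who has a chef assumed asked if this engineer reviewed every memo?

B

In A, the wh-phrase is extracted from inside a wh-island (introduced by "if"), which blocks movement.
In B, the extraction path crosses only that-complement boundaries, which are transparent.
So B is grammatical.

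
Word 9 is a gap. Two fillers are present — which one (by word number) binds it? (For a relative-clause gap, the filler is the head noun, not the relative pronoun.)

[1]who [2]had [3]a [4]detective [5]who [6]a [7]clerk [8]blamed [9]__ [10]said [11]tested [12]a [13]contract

4

The marked gap is inside the relative clause, the direct object of "blamed".
Its filler is the head noun "detective" (via "who"), at word 4.
(The other dependency links word 1 to a gap after word 10.)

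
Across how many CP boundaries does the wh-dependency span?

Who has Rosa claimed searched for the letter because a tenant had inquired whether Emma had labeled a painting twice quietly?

"who" is extracted from the subject of "searched".
Boundaries crossed, outermost first: [Ø] — 1 in total.

1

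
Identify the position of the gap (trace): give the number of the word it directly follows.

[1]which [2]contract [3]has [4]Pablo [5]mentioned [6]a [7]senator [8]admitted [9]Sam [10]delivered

10

The displaced element is "which contract" (word 2).
It is linked across 2 clause boundaries (Ø → Ø).
It functions as the direct object of "delivered", so the gap sits immediately after word 10 ("delivered").
Base order: Pablo has mentioned a senator admitted Sam delivered which contract.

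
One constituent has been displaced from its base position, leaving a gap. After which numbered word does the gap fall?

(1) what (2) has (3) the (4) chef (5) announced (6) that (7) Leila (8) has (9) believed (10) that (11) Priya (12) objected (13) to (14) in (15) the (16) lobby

13

The displaced element is "what" (word 1).
It is linked across 2 clause boundaries (that → that).
It functions as the object of the preposition "to" of "objected", so the gap sits immediately after word 13 ("to").
Base order: The chef has announced that Leila has believed that Priya objected to what in the lobby.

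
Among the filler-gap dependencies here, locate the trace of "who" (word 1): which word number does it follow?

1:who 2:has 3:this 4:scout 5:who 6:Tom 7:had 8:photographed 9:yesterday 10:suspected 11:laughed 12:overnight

The displaced element is "who" (word 1).
It is linked across 1 clause boundary (Ø).
It functions as the subject of "laughed", so the gap sits immediately after word 10 ("suspected").
Base order: This scout who Tom had photographed yesterday has suspected that who laughed overnight.

10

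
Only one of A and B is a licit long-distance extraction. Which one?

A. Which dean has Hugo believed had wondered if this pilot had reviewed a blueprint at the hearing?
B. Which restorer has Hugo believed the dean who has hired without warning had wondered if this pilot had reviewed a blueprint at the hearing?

A

In B, the wh-phrase is extracted from inside a complex-NP island (relative clause) (introduced by "who"), which blocks movement.
In A, the extraction path crosses only that-complement boundaries, which are transparent.
So A is grammatical.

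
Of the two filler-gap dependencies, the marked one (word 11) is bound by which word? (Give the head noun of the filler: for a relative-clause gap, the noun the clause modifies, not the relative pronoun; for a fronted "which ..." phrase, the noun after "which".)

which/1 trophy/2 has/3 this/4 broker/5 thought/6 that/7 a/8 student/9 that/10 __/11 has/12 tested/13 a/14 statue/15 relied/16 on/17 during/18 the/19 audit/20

9

The marked gap is inside the relative clause, the subject of "tested".
Its filler is the head noun "student" (via "that"), at word 9.
(The other dependency links word 2 to a gap after word 17.)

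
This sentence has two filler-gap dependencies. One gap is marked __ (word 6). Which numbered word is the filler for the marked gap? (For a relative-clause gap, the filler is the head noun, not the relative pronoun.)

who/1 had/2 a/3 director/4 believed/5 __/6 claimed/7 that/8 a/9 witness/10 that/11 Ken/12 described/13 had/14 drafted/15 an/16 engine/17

1

The marked gap is the subject of "claimed".
Its filler is the fronted wh-phrase "who", at word 1.
(The other dependency links word 10 to a gap after word 13.)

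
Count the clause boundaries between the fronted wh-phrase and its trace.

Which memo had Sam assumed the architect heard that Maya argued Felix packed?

"which memo" is extracted from the object of "packed".
Boundaries crossed, outermost first: [Ø], [that], [Ø] — 3 in total.

3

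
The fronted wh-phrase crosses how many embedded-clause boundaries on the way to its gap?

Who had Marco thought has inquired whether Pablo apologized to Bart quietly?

"who" is extracted from the subject of "inquired".
Boundaries crossed, outermost first: [Ø] — 1 in total.

1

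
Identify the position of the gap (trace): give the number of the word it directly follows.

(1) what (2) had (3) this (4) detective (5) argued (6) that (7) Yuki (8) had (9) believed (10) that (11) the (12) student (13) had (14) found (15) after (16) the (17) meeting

14

The displaced element is "what" (word 1).
It is linked across 2 clause boundaries (that → that).
It functions as the direct object of "found", so the gap sits immediately after word 14 ("found").
Base order: This detective had argued that Yuki had believed that the student had found what after the meeting.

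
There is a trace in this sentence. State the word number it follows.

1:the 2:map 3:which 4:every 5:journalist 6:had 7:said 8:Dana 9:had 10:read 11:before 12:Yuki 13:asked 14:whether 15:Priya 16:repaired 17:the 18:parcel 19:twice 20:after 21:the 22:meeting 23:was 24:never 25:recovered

The displaced element is "the map" (word 2).
It is linked across 1 clause boundary (Ø).
It functions as the direct object of "read", so the gap sits immediately after word 10 ("read").
Base order: Every journalist had said Dana had read the map before Yuki asked whether Priya repaired the parcel twice after the meeting.

10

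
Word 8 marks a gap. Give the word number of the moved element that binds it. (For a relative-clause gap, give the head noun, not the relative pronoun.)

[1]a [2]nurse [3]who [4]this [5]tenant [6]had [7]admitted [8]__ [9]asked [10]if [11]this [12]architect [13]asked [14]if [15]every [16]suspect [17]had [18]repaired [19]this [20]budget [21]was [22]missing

2

The gap at 8 is the subject of "asked", inside a relative clause.
The relative pronoun is "who" (word 3); it is bound by the head noun immediately before it.
Its filler is the head noun "nurse", at word 2.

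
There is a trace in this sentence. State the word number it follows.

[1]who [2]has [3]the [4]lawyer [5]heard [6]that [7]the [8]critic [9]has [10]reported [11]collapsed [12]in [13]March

The displaced element is "who" (word 1).
It is linked across 2 clause boundaries (that → Ø).
It functions as the subject of "collapsed", so the gap sits immediately after word 10 ("reported").
Base order: The lawyer has heard that the critic has reported who collapsed in March.

10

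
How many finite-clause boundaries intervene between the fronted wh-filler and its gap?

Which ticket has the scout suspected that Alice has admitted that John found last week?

"which ticket" is extracted from the object of "found".
Boundaries crossed, outermost first: [that], [that] — 2 in total.

2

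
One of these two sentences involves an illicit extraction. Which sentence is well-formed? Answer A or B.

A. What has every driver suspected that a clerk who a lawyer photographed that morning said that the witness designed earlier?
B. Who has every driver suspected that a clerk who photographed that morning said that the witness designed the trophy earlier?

In B, the wh-phrase is extracted from inside a complex-NP island (relative clause) (introduced by "who"), which blocks movement.
In A, the extraction path crosses only that-complement boundaries, which are transparent.
So A is grammatical.

A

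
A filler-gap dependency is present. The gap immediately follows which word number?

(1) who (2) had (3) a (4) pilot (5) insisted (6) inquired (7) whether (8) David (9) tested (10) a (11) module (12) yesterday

5

The displaced element is "who" (word 1).
It is linked across 1 clause boundary (Ø).
It functions as the subject of "inquired", so the gap sits immediately after word 5 ("insisted").
Base order: A pilot had insisted that who inquired whether David tested a module yesterday.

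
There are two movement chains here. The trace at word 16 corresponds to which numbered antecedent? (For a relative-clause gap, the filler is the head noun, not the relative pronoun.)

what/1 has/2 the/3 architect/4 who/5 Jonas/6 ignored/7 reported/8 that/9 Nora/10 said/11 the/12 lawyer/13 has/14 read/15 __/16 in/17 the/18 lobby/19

1

The marked gap is the direct object of "read".
Its filler is the fronted wh-phrase "what", at word 1.
(The other dependency links word 4 to a gap after word 7.)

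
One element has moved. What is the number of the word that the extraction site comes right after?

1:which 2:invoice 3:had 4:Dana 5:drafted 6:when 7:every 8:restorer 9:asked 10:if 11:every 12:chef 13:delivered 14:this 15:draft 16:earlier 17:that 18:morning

5

The displaced element is "which invoice" (word 2).
It functions as the direct object of "drafted", so the gap sits immediately after word 5 ("drafted").
Base order: Dana had drafted which invoice when every restorer asked if every chef delivered this draft earlier that morning.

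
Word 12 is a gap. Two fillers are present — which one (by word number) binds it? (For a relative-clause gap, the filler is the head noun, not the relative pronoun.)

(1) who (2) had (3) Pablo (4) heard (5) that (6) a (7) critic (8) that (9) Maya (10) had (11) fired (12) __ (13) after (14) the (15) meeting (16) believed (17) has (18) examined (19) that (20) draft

7

The marked gap is inside the relative clause, the direct object of "fired".
Its filler is the head noun "critic" (via "that"), at word 7.
(The other dependency links word 1 to a gap after word 16.)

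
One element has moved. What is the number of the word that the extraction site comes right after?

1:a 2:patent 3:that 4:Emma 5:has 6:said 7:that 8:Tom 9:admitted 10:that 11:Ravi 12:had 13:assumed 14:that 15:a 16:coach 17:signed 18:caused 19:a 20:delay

17

The displaced element is "a patent" (word 2).
It is linked across 3 clause boundaries (that → that → that).
It functions as the direct object of "signed", so the gap sits immediately after word 17 ("signed").
Base order: Emma has said that Tom admitted that Ravi had assumed that a coach signed a patent.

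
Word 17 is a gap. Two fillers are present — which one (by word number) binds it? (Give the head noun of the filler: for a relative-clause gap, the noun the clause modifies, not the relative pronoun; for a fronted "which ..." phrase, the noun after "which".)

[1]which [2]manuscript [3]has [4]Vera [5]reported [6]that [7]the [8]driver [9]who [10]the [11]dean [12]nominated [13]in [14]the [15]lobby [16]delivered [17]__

2

The marked gap is the direct object of "delivered".
Its filler is the fronted wh-phrase "which manuscript", at word 2.
(The other dependency links word 8 to a gap after word 12.)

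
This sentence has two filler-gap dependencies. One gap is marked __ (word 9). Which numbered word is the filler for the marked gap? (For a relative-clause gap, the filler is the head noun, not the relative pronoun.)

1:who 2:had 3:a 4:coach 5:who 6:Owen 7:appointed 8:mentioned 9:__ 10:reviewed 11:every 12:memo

1

The marked gap is the subject of "reviewed".
Its filler is the fronted wh-phrase "who", at word 1.
(The other dependency links word 4 to a gap after word 7.)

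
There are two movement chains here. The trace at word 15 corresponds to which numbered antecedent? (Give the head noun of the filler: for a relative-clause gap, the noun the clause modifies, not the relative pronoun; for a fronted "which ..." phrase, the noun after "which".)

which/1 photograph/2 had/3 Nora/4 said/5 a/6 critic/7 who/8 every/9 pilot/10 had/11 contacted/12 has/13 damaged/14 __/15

2

The marked gap is the direct object of "damaged".
Its filler is the fronted wh-phrase "which photograph", at word 2.
(The other dependency links word 7 to a gap after word 12.)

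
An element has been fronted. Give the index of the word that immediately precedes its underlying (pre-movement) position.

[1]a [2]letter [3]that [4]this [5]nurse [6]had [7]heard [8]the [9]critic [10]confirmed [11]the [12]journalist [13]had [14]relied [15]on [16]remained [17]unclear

The displaced element is "a letter" (word 2).
It is linked across 2 clause boundaries (Ø → Ø).
It functions as the object of the preposition "on" of "relied", so the gap sits immediately after word 15 ("on").
Base order: This nurse had heard the critic confirmed the journalist had relied on a letter.

15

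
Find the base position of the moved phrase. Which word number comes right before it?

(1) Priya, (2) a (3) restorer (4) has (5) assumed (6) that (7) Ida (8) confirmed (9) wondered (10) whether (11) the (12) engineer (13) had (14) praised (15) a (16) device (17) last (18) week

8

The displaced element is "Priya" (word 1).
It is linked across 2 clause boundaries (that → Ø).
It functions as the subject of "wondered", so the gap sits immediately after word 8 ("confirmed").
Base order: A restorer has assumed that Ida confirmed that Priya wondered whether the engineer had praised a device last week.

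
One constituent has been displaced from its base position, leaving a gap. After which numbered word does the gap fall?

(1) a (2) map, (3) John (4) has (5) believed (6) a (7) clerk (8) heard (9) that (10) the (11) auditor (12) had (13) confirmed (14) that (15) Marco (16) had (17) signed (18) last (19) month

The displaced element is "a map" (word 2).
It is linked across 3 clause boundaries (Ø → that → that).
It functions as the direct object of "signed", so the gap sits immediately after word 17 ("signed").
Base order: John has believed a clerk heard that the auditor had confirmed that Marco had signed a map last month.

17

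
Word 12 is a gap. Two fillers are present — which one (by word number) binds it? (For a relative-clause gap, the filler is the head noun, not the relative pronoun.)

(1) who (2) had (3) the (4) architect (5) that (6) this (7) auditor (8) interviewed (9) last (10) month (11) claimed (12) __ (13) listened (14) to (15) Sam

1

The marked gap is the subject of "listened".
Its filler is the fronted wh-phrase "who", at word 1.
(The other dependency links word 4 to a gap after word 8.)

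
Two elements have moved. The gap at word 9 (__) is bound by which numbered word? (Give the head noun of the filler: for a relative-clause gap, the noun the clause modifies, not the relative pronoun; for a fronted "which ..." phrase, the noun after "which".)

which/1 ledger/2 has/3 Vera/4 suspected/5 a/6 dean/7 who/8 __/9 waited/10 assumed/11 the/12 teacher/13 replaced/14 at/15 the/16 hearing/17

The marked gap is inside the relative clause, the subject of "waited".
Its filler is the head noun "dean" (via "who"), at word 7.
(The other dependency links word 2 to a gap after word 14.)

7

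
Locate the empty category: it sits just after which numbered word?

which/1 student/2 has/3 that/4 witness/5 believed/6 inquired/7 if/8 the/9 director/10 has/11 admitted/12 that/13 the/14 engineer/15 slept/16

6

The displaced element is "which student" (word 2).
It is linked across 1 clause boundary (Ø).
It functions as the subject of "inquired", so the gap sits immediately after word 6 ("believed").
Base order: That witness has believed that which student inquired if the director has admitted that the engineer slept.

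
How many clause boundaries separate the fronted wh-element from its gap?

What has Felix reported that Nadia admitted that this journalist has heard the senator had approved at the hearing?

3

"what" is extracted from the object of "approved".
Boundaries crossed, outermost first: [that], [that], [Ø] — 3 in total.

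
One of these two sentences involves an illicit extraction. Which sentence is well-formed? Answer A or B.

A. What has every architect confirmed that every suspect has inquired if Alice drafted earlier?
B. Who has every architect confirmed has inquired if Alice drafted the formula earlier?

B

In A, the wh-phrase is extracted from inside a wh-island (introduced by "if"), which blocks movement.
In B, the extraction path crosses only that-complement boundaries, which are transparent.
So B is grammatical.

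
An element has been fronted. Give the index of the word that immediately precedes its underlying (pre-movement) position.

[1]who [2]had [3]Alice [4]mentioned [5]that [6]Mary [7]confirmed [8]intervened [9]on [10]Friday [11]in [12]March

The displaced element is "who" (word 1).
It is linked across 2 clause boundaries (that → Ø).
It functions as the subject of "intervened", so the gap sits immediately after word 7 ("confirmed").
Base order: Alice had mentioned that Mary confirmed who intervened on Friday in March.

7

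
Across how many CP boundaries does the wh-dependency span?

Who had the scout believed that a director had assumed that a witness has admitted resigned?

"who" is extracted from the subject of "resigned".
Boundaries crossed, outermost first: [that], [that], [Ø] — 3 in total.

3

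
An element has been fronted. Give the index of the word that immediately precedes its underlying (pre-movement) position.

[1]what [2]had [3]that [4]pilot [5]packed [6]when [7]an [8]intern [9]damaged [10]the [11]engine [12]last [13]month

5

The displaced element is "what" (word 1).
It functions as the direct object of "packed", so the gap sits immediately after word 5 ("packed").
Base order: That pilot had packed what when an intern damaged the engine last month.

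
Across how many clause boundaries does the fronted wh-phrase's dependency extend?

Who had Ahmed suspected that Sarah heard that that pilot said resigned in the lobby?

3

"who" is extracted from the subject of "resigned".
Boundaries crossed, outermost first: [that], [that], [Ø] — 3 in total.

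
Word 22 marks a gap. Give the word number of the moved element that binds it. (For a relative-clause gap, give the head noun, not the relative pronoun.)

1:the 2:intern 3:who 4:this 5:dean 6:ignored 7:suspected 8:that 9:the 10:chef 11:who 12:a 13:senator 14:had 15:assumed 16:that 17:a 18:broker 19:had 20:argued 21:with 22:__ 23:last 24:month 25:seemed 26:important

10

The gap at 22 is the prepositional object of "argued", inside a relative clause.
The relative pronoun is "who" (word 11); it is bound by the head noun immediately before it.
Its filler is the head noun "chef", at word 10.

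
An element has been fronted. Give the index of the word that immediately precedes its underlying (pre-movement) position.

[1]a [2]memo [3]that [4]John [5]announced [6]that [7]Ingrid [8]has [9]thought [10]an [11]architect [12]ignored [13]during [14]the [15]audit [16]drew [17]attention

The displaced element is "a memo" (word 2).
It is linked across 2 clause boundaries (that → Ø).
It functions as the direct object of "ignored", so the gap sits immediately after word 12 ("ignored").
Base order: John announced that Ingrid has thought an architect ignored a memo during the audit.

12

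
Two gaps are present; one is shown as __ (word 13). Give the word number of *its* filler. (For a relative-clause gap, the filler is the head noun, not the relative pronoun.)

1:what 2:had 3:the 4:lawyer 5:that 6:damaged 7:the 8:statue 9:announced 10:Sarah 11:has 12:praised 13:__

1

The marked gap is the direct object of "praised".
Its filler is the fronted wh-phrase "what", at word 1.
(The other dependency links word 4 to a gap after word 5.)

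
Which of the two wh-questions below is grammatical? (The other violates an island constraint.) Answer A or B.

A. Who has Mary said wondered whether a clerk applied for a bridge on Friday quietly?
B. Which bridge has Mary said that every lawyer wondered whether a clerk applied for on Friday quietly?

In B, the wh-phrase is extracted from inside a wh-island (introduced by "whether"), which blocks movement.
In A, the extraction path crosses only that-complement boundaries, which are transparent.
So A is grammatical.

A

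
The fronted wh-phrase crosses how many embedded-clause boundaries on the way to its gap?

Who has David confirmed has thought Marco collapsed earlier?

"who" is extracted from the subject of "thought".
Boundaries crossed, outermost first: [Ø] — 1 in total.

1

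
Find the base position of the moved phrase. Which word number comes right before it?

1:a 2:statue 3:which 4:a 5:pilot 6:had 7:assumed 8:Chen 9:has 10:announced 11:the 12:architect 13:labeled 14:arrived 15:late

13

The displaced element is "a statue" (word 2).
It is linked across 2 clause boundaries (Ø → Ø).
It functions as the direct object of "labeled", so the gap sits immediately after word 13 ("labeled").
Base order: A pilot had assumed Chen has announced the architect labeled a statue.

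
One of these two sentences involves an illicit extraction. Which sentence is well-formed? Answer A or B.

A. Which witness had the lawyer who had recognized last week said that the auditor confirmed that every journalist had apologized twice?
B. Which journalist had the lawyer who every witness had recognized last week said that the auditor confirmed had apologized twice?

In A, the wh-phrase is extracted from inside a complex-NP island (relative clause) (introduced by "who"), which blocks movement.
In B, the extraction path crosses only that-complement boundaries, which are transparent.
So B is grammatical.

B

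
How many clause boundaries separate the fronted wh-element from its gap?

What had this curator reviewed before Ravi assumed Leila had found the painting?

"what" originates inside the matrix clause — no clause boundary is crossed.

0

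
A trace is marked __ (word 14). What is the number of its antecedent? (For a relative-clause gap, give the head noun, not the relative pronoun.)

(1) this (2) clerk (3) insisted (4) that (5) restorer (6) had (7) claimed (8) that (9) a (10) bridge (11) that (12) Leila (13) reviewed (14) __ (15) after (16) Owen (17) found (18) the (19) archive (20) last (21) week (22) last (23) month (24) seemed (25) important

10

The gap at 14 is the object of "reviewed", inside a relative clause.
The relative pronoun is "that" (word 11); it is bound by the head noun immediately before it.
Its filler is the head noun "bridge", at word 10.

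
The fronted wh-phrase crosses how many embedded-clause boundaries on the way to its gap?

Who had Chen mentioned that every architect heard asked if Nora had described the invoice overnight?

"who" is extracted from the subject of "asked".
Boundaries crossed, outermost first: [that], [Ø] — 2 in total.

2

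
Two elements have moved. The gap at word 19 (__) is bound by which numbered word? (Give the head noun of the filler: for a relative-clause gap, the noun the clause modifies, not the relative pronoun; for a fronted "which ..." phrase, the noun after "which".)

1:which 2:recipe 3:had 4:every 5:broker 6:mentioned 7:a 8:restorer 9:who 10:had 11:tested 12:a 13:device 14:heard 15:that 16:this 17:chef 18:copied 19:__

The marked gap is the direct object of "copied".
Its filler is the fronted wh-phrase "which recipe", at word 2.
(The other dependency links word 8 to a gap after word 9.)

2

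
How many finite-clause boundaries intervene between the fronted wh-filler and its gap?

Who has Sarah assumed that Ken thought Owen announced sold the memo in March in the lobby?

"who" is extracted from the subject of "sold".
Boundaries crossed, outermost first: [that], [Ø], [Ø] — 3 in total.

3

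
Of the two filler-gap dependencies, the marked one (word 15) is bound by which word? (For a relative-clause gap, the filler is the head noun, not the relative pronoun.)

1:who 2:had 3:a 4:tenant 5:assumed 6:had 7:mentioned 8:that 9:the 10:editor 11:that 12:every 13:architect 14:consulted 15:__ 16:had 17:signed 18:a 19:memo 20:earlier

The marked gap is inside the relative clause, the direct object of "consulted".
Its filler is the head noun "editor" (via "that"), at word 10.
(The other dependency links word 1 to a gap after word 5.)

10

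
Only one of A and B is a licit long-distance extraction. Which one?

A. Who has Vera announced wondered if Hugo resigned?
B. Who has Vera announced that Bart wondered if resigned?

In B, the wh-phrase is extracted from inside a wh-island (introduced by "if"), which blocks movement.
In A, the extraction path crosses only that-complement boundaries, which are transparent.
So A is grammatical.

A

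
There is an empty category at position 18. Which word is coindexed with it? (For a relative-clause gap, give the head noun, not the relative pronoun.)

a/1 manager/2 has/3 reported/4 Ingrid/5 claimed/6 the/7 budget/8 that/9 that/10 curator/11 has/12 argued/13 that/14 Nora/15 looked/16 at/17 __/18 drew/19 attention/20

8

The gap at 18 is the prepositional object of "looked", inside a relative clause.
The relative pronoun is "that" (word 9); it is bound by the head noun immediately before it.
Its filler is the head noun "budget", at word 8.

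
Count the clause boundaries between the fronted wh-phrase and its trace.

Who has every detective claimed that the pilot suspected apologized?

2

"who" is extracted from the subject of "apologized".
Boundaries crossed, outermost first: [that], [Ø] — 2 in total.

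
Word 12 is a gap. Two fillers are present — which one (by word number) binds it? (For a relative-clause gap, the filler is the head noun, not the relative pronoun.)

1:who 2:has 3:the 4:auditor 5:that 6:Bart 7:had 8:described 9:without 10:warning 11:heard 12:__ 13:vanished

1

The marked gap is the subject of "vanished".
Its filler is the fronted wh-phrase "who", at word 1.
(The other dependency links word 4 to a gap after word 8.)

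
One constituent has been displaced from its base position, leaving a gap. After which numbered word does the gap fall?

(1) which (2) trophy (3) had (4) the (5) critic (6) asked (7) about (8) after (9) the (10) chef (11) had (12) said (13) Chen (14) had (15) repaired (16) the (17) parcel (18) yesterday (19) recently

The displaced element is "which trophy" (word 2).
It functions as the object of the preposition "about" of "asked", so the gap sits immediately after word 7 ("about").
Base order: The critic had asked about which trophy after the chef had said Chen had repaired the parcel yesterday recently.

7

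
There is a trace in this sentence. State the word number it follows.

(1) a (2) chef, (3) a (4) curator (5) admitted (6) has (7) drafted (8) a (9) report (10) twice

5

The displaced element is "a chef" (word 2).
It is linked across 1 clause boundary (Ø).
It functions as the subject of "drafted", so the gap sits immediately after word 5 ("admitted").
Base order: A curator admitted that a chef has drafted a report twice.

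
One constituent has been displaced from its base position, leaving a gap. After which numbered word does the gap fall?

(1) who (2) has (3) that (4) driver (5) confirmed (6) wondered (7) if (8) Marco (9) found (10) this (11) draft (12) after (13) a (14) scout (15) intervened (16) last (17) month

5

The displaced element is "who" (word 1).
It is linked across 1 clause boundary (Ø).
It functions as the subject of "wondered", so the gap sits immediately after word 5 ("confirmed").
Base order: That driver has confirmed who wondered if Marco found this draft after a scout intervened last month.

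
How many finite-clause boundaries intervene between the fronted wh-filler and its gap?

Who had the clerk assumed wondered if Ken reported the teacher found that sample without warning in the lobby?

1

"who" is extracted from the subject of "wondered".
Boundaries crossed, outermost first: [Ø] — 1 in total.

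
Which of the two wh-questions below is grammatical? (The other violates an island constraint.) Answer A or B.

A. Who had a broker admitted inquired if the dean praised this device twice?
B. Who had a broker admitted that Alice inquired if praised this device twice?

A

In B, the wh-phrase is extracted from inside a wh-island (introduced by "if"), which blocks movement.
In A, the extraction path crosses only that-complement boundaries, which are transparent.
So A is grammatical.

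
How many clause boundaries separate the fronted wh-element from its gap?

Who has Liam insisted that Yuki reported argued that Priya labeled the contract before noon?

"who" is extracted from the subject of "argued".
Boundaries crossed, outermost first: [that], [Ø] — 2 in total.

2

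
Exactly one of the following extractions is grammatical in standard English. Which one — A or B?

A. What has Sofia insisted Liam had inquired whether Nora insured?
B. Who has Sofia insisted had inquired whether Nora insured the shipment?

B

In A, the wh-phrase is extracted from inside a wh-island (introduced by "whether"), which blocks movement.
In B, the extraction path crosses only that-complement boundaries, which are transparent.
So B is grammatical.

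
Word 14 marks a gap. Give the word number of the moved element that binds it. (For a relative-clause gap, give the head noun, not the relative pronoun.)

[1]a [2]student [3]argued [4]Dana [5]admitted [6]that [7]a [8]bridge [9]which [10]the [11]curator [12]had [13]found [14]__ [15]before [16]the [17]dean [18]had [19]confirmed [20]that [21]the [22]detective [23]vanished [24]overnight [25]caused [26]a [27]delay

8

The gap at 14 is the object of "found", inside a relative clause.
The relative pronoun is "which" (word 9); it is bound by the head noun immediately before it.
Its filler is the head noun "bridge", at word 8.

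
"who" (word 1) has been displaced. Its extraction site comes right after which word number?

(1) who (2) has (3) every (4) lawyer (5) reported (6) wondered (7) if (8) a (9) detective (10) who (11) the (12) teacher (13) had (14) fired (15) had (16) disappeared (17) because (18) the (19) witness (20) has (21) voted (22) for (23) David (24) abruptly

The displaced element is "who" (word 1).
It is linked across 1 clause boundary (Ø).
It functions as the subject of "wondered", so the gap sits immediately after word 5 ("reported").
Base order: Every lawyer has reported that who wondered if a detective who the teacher had fired had disappeared because the witness has voted for David abruptly.

5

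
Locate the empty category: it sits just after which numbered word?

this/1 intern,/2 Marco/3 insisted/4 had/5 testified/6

4

The displaced element is "this intern" (word 2).
It is linked across 1 clause boundary (Ø).
It functions as the subject of "testified", so the gap sits immediately after word 4 ("insisted").
Base order: Marco insisted this intern had testified.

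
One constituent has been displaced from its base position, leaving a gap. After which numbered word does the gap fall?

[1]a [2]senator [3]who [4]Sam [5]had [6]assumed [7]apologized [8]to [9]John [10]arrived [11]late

6

The displaced element is "a senator" (word 2).
It is linked across 1 clause boundary (Ø).
It functions as the subject of "apologized", so the gap sits immediately after word 6 ("assumed").
Base order: Sam had assumed a senator apologized to John.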